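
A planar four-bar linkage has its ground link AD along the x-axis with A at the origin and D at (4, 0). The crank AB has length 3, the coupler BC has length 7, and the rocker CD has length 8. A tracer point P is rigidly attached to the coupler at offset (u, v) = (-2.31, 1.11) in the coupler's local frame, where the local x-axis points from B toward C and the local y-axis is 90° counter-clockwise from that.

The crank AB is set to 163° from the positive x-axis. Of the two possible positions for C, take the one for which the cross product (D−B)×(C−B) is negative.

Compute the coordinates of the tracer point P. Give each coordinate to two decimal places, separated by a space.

-2.29 3.37

A=(0,0), D=(4.00,0)
B = A + 3.00·(cos163°, sin163°) = (-2.8689, 0.8771)
|BD| = 6.9247
circle(B,7.00) ∩ circle(D,8.00): a=2.3793, h=6.5832
  candidates: C₊=(0.3251,7.1060) cross=45.587; C₋=(-1.3427,-5.9545) cross=-45.587
  mode - wants cross < 0 → take C=(-1.3427,-5.9545) (cross=-45.587)
ex = (C−B)/|BC| = (0.2180,-0.9759); ey = (0.9759,0.2180)
P = B + -2.31·ex + 1.11·ey = (-2.2893,3.3736)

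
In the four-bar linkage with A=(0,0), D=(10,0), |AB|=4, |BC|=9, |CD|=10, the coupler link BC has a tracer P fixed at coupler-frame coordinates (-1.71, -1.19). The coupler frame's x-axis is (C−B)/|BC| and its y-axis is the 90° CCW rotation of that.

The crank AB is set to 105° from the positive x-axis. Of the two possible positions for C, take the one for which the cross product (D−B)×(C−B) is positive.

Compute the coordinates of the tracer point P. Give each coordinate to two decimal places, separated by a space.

-1.70 1.89

A=(0,0), D=(10.00,0)
B = A + 4.00·(cos105°, sin105°) = (-1.0353, 3.8637)
|BD| = 11.6921
circle(B,9.00) ∩ circle(D,10.00): a=5.0335, h=7.4608
  candidates: C₊=(6.1809,9.2420) cross=87.232; C₋=(1.2500,-4.8413) cross=-87.232
  mode + wants cross > 0 → take C=(6.1809,9.2420) (cross=87.232)
ex = (C−B)/|BC| = (0.8018,0.5976); ey = (-0.5976,0.8018)
P = B + -1.71·ex + -1.19·ey = (-1.6952,1.8877)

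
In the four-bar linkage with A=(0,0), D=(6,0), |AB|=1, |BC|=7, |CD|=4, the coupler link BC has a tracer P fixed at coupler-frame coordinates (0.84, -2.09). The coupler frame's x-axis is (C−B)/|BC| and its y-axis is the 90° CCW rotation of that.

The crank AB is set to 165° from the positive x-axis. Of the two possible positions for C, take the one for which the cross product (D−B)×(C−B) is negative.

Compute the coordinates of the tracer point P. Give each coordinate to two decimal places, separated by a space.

-1.49 -1.93

A=(0,0), D=(6.00,0)
B = A + 1.00·(cos165°, sin165°) = (-0.9659, 0.2588)
|BD| = 6.9707
circle(B,7.00) ∩ circle(D,4.00): a=5.8524, h=3.8405
  candidates: C₊=(5.0250,3.8794) cross=26.771; C₋=(4.7398,-3.7963) cross=-26.771
  mode - wants cross < 0 → take C=(4.7398,-3.7963) (cross=-26.771)
ex = (C−B)/|BC| = (0.8151,-0.5793); ey = (0.5793,0.8151)
P = B + 0.84·ex + -2.09·ey = (-1.4920,-1.9314)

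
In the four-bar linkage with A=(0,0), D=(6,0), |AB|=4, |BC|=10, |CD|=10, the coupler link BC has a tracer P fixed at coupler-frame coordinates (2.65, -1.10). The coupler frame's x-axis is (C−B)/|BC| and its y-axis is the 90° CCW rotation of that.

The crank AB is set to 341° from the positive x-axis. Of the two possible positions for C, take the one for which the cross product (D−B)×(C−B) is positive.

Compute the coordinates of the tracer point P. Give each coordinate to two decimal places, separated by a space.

A=(0,0), D=(6.00,0)
B = A + 4.00·(cos341°, sin341°) = (3.7821, -1.3023)
|BD| = 2.5720
circle(B,10.00) ∩ circle(D,10.00): a=1.2860, h=9.9170
  candidates: C₊=(-0.1302,7.9007) cross=25.506; C₋=(9.9123,-9.2029) cross=-25.506
  mode + wants cross > 0 → take C=(-0.1302,7.9007) (cross=25.506)
ex = (C−B)/|BC| = (-0.3912,0.9203); ey = (-0.9203,-0.3912)
P = B + 2.65·ex + -1.10·ey = (3.7576,1.5669)

3.76 1.57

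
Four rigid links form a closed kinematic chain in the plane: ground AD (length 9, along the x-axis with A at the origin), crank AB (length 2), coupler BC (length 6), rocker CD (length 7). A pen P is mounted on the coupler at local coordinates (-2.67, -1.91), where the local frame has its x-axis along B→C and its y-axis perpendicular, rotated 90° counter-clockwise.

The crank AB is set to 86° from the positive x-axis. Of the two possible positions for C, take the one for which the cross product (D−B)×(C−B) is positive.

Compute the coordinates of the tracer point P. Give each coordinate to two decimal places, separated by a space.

A=(0,0), D=(9.00,0)
B = A + 2.00·(cos86°, sin86°) = (0.1395, 1.9951)
|BD| = 9.0823
circle(B,6.00) ∩ circle(D,7.00): a=3.8255, h=4.6223
  candidates: C₊=(4.8869,5.6642) cross=41.981; C₋=(2.8562,-3.3546) cross=-41.981
  mode + wants cross > 0 → take C=(4.8869,5.6642) (cross=41.981)
ex = (C−B)/|BC| = (0.7912,0.6115); ey = (-0.6115,0.7912)
P = B + -2.67·ex + -1.91·ey = (-0.8051,-1.1489)

-0.81 -1.15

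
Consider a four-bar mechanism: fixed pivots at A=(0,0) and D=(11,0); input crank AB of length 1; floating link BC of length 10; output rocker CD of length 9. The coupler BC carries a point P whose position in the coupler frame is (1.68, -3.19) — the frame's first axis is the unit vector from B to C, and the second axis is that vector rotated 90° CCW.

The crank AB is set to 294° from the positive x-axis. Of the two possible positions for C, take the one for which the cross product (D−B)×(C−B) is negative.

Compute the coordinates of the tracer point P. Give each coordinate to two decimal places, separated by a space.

-0.76 -4.32

A=(0,0), D=(11.00,0)
B = A + 1.00·(cos294°, sin294°) = (0.4067, -0.9135)
|BD| = 10.6326
circle(B,10.00) ∩ circle(D,9.00): a=6.2098, h=7.8383
  candidates: C₊=(5.9201,7.4293) cross=83.341; C₋=(7.2670,-8.1893) cross=-83.341
  mode - wants cross < 0 → take C=(7.2670,-8.1893) (cross=-83.341)
ex = (C−B)/|BC| = (0.6860,-0.7276); ey = (0.7276,0.6860)
P = B + 1.68·ex + -3.19·ey = (-0.7617,-4.3243)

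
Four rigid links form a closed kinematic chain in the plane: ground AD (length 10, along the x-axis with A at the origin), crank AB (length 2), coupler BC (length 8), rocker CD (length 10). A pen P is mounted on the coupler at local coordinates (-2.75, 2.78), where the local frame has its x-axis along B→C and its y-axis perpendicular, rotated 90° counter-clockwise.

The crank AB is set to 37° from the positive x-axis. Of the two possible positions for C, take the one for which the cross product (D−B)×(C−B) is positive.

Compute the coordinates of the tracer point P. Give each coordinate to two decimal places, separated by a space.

-2.05 -0.21

A=(0,0), D=(10.00,0)
B = A + 2.00·(cos37°, sin37°) = (1.5973, 1.2036)
|BD| = 8.4885
circle(B,8.00) ∩ circle(D,10.00): a=2.1237, h=7.7130
  candidates: C₊=(4.7932,8.5375) cross=65.471; C₋=(2.6059,-6.7325) cross=-65.471
  mode + wants cross > 0 → take C=(4.7932,8.5375) (cross=65.471)
ex = (C−B)/|BC| = (0.3995,0.9167); ey = (-0.9167,0.3995)
P = B + -2.75·ex + 2.78·ey = (-2.0499,-0.2068)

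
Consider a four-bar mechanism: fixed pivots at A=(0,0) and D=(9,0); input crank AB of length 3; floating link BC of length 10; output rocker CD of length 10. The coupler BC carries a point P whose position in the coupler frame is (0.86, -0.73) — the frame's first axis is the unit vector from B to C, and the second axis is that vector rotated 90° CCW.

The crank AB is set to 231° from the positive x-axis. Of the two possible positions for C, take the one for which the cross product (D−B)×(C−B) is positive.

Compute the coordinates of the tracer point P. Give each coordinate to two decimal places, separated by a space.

A=(0,0), D=(9.00,0)
B = A + 3.00·(cos231°, sin231°) = (-1.8880, -2.3314)
|BD| = 11.1348
circle(B,10.00) ∩ circle(D,10.00): a=5.5674, h=8.3069
  candidates: C₊=(1.8167,6.9570) cross=92.495; C₋=(5.2953,-9.2885) cross=-92.495
  mode + wants cross > 0 → take C=(1.8167,6.9570) (cross=92.495)
ex = (C−B)/|BC| = (0.3705,0.9288); ey = (-0.9288,0.3705)
P = B + 0.86·ex + -0.73·ey = (-0.8913,-1.8031)

-0.89 -1.80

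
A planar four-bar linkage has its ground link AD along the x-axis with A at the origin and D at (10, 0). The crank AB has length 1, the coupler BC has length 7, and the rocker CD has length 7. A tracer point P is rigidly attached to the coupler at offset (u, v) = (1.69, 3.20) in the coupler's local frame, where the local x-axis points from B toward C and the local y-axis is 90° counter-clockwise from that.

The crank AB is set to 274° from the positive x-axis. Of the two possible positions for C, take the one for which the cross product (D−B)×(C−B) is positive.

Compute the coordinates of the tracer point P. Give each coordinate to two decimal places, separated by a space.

A=(0,0), D=(10.00,0)
B = A + 1.00·(cos274°, sin274°) = (0.0698, -0.9976)
|BD| = 9.9802
circle(B,7.00) ∩ circle(D,7.00): a=4.9901, h=4.9091
  candidates: C₊=(4.5442,4.3857) cross=48.993; C₋=(5.5256,-5.3832) cross=-48.993
  mode + wants cross > 0 → take C=(4.5442,4.3857) (cross=48.993)
ex = (C−B)/|BC| = (0.6392,0.7690); ey = (-0.7690,0.6392)
P = B + 1.69·ex + 3.20·ey = (-1.3109,2.3476)

-1.31 2.35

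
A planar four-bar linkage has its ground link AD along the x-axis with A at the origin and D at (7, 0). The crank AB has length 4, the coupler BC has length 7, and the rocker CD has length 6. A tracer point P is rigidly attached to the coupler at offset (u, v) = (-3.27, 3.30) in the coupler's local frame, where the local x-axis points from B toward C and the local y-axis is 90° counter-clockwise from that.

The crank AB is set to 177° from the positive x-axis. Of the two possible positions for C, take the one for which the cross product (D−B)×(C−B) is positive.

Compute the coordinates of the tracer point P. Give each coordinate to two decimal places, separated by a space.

A=(0,0), D=(7.00,0)
B = A + 4.00·(cos177°, sin177°) = (-3.9945, 0.2093)
|BD| = 10.9965
circle(B,7.00) ∩ circle(D,6.00): a=6.0894, h=3.4525
  candidates: C₊=(2.1595,3.5453) cross=37.966; C₋=(2.0280,-3.3585) cross=-37.966
  mode + wants cross > 0 → take C=(2.1595,3.5453) (cross=37.966)
ex = (C−B)/|BC| = (0.8791,0.4766); ey = (-0.4766,0.8791)
P = B + -3.27·ex + 3.30·ey = (-8.4420,1.5521)

-8.44 1.55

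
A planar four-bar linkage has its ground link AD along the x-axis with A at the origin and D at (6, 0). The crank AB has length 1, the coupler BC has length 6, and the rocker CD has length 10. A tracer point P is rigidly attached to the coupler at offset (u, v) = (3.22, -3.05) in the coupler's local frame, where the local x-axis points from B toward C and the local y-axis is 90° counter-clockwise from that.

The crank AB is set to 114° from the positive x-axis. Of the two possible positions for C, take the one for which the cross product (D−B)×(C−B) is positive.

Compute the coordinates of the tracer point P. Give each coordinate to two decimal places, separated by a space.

A=(0,0), D=(6.00,0)
B = A + 1.00·(cos114°, sin114°) = (-0.4067, 0.9135)
|BD| = 6.4715
circle(B,6.00) ∩ circle(D,10.00): a=-1.7090, h=5.7515
  candidates: C₊=(-1.2867,6.8487) cross=37.221; C₋=(-2.9105,-4.5391) cross=-37.221
  mode + wants cross > 0 → take C=(-1.2867,6.8487) (cross=37.221)
ex = (C−B)/|BC| = (-0.1467,0.9892); ey = (-0.9892,-0.1467)
P = B + 3.22·ex + -3.05·ey = (2.1380,4.5460)

2.14 4.55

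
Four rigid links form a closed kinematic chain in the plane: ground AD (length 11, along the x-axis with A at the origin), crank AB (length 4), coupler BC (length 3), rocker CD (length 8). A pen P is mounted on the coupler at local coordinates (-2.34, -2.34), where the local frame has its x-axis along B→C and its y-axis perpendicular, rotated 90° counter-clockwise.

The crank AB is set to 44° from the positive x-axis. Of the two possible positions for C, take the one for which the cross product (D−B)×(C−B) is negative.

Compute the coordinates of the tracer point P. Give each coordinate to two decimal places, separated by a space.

0.44 5.02

A=(0,0), D=(11.00,0)
B = A + 4.00·(cos44°, sin44°) = (2.8774, 2.7786)
|BD| = 8.5848
circle(B,3.00) ∩ circle(D,8.00): a=1.0890, h=2.7954
  candidates: C₊=(4.8125,5.0710) cross=23.997; C₋=(3.0030,-0.2187) cross=-23.997
  mode - wants cross < 0 → take C=(3.0030,-0.2187) (cross=-23.997)
ex = (C−B)/|BC| = (0.0419,-0.9991); ey = (0.9991,0.0419)
P = B + -2.34·ex + -2.34·ey = (0.4414,5.0186)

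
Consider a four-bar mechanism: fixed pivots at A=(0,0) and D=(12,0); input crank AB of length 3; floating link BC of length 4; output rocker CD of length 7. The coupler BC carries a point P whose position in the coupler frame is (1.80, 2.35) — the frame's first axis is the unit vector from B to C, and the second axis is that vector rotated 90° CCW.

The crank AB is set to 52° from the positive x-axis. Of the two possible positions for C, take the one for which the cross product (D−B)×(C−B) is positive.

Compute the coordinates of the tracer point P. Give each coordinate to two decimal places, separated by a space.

A=(0,0), D=(12.00,0)
B = A + 3.00·(cos52°, sin52°) = (1.8470, 2.3640)
|BD| = 10.4246
circle(B,4.00) ∩ circle(D,7.00): a=3.6295, h=1.6813
  candidates: C₊=(5.7632,3.1784) cross=17.527; C₋=(5.0007,-0.0965) cross=-17.527
  mode + wants cross > 0 → take C=(5.7632,3.1784) (cross=17.527)
ex = (C−B)/|BC| = (0.9791,0.2036); ey = (-0.2036,0.9791)
P = B + 1.80·ex + 2.35·ey = (3.1308,5.0313)

3.13 5.03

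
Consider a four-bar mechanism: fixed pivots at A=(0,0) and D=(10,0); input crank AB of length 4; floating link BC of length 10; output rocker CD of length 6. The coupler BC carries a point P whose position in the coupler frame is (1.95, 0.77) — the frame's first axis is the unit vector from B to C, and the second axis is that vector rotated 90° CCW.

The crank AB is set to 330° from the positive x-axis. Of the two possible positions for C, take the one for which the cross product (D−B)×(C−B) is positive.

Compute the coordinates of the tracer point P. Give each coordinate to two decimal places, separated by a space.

A=(0,0), D=(10.00,0)
B = A + 4.00·(cos330°, sin330°) = (3.4641, -2.0000)
|BD| = 6.8351
circle(B,10.00) ∩ circle(D,6.00): a=8.0993, h=5.8653
  candidates: C₊=(9.4926,5.9785) cross=40.090; C₋=(12.9251,-5.2387) cross=-40.090
  mode + wants cross > 0 → take C=(9.4926,5.9785) (cross=40.090)
ex = (C−B)/|BC| = (0.6029,0.7979); ey = (-0.7979,0.6029)
P = B + 1.95·ex + 0.77·ey = (4.0253,0.0200)

4.03 0.02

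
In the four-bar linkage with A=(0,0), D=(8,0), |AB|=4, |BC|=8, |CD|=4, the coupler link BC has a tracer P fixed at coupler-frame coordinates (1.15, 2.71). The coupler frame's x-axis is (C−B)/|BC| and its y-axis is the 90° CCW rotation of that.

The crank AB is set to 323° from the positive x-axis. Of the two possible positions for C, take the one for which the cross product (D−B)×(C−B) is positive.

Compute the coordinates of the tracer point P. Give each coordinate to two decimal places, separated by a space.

A=(0,0), D=(8.00,0)
B = A + 4.00·(cos323°, sin323°) = (3.1945, -2.4073)
|BD| = 5.3747
circle(B,8.00) ∩ circle(D,4.00): a=7.1527, h=3.5831
  candidates: C₊=(7.9849,4.0000) cross=19.258; C₋=(11.1945,-2.4073) cross=-19.258
  mode + wants cross > 0 → take C=(7.9849,4.0000) (cross=19.258)
ex = (C−B)/|BC| = (0.5988,0.8009); ey = (-0.8009,0.5988)
P = B + 1.15·ex + 2.71·ey = (1.7127,0.1365)

1.71 0.14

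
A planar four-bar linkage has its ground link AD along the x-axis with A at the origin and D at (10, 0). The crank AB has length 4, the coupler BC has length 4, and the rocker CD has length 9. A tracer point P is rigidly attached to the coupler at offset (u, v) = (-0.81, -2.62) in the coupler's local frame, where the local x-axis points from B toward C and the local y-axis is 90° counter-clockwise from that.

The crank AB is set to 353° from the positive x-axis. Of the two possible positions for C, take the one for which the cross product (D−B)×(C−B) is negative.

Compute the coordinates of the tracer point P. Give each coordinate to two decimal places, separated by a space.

A=(0,0), D=(10.00,0)
B = A + 4.00·(cos353°, sin353°) = (3.9702, -0.4875)
|BD| = 6.0495
circle(B,4.00) ∩ circle(D,9.00): a=-2.3476, h=3.2386
  candidates: C₊=(1.3692,2.5514) cross=19.592; C₋=(1.8912,-3.9047) cross=-19.592
  mode - wants cross < 0 → take C=(1.8912,-3.9047) (cross=-19.592)
ex = (C−B)/|BC| = (-0.5198,-0.8543); ey = (0.8543,-0.5198)
P = B + -0.81·ex + -2.62·ey = (2.1529,1.5663)

2.15 1.57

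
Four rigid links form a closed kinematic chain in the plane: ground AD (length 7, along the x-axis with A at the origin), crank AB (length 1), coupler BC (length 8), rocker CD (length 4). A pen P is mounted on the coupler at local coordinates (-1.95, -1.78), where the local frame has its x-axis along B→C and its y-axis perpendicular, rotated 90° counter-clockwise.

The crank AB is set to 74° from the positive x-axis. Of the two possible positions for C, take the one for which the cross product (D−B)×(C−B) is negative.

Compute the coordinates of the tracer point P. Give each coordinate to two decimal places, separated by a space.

A=(0,0), D=(7.00,0)
B = A + 1.00·(cos74°, sin74°) = (0.2756, 0.9613)
|BD| = 6.7927
circle(B,8.00) ∩ circle(D,4.00): a=6.9296, h=3.9977
  candidates: C₊=(7.7012,3.9381) cross=27.155; C₋=(6.5697,-3.9768) cross=-27.155
  mode - wants cross < 0 → take C=(6.5697,-3.9768) (cross=-27.155)
ex = (C−B)/|BC| = (0.7868,-0.6173); ey = (0.6173,0.7868)
P = B + -1.95·ex + -1.78·ey = (-2.3573,0.7645)

-2.36 0.76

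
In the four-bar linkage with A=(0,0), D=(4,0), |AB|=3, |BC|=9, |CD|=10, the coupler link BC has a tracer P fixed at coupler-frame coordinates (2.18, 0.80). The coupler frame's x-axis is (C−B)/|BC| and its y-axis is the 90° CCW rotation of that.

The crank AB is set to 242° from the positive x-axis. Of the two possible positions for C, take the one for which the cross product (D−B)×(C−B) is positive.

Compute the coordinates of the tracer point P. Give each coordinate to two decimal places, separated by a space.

A=(0,0), D=(4.00,0)
B = A + 3.00·(cos242°, sin242°) = (-1.4084, -2.6488)
|BD| = 6.0222
circle(B,9.00) ∩ circle(D,10.00): a=1.4336, h=8.8851
  candidates: C₊=(-4.0290,5.9612) cross=53.508; C₋=(3.7871,-9.9977) cross=-53.508
  mode + wants cross > 0 → take C=(-4.0290,5.9612) (cross=53.508)
ex = (C−B)/|BC| = (-0.2912,0.9567); ey = (-0.9567,-0.2912)
P = B + 2.18·ex + 0.80·ey = (-2.8085,-0.7962)

-2.81 -0.80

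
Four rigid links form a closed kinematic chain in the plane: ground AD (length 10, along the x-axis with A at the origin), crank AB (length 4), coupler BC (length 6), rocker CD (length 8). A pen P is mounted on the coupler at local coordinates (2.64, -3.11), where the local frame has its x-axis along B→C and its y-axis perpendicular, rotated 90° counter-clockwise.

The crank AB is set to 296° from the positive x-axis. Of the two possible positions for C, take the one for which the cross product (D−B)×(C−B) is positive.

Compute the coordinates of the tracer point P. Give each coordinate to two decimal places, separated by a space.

A=(0,0), D=(10.00,0)
B = A + 4.00·(cos296°, sin296°) = (1.7535, -3.5952)
|BD| = 8.9961
circle(B,6.00) ∩ circle(D,8.00): a=2.9418, h=5.2293
  candidates: C₊=(2.3604,2.3741) cross=47.043; C₋=(6.5400,-7.2131) cross=-47.043
  mode + wants cross > 0 → take C=(2.3604,2.3741) (cross=47.043)
ex = (C−B)/|BC| = (0.1011,0.9949); ey = (-0.9949,0.1011)
P = B + 2.64·ex + -3.11·ey = (5.1146,-1.2833)

5.11 -1.28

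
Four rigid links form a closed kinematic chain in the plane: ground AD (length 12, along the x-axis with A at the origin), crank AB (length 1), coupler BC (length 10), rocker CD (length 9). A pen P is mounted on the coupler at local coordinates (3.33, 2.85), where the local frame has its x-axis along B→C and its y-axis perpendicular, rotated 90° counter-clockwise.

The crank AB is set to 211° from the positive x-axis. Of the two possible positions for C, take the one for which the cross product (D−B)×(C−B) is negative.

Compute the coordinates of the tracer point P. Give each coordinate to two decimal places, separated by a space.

3.52 -0.62

A=(0,0), D=(12.00,0)
B = A + 1.00·(cos211°, sin211°) = (-0.8572, -0.5150)
|BD| = 12.8675
circle(B,10.00) ∩ circle(D,9.00): a=7.1720, h=6.9686
  candidates: C₊=(6.0302,6.7351) cross=89.669; C₋=(6.5880,-7.1910) cross=-89.669
  mode - wants cross < 0 → take C=(6.5880,-7.1910) (cross=-89.669)
ex = (C−B)/|BC| = (0.7445,-0.6676); ey = (0.6676,0.7445)
P = B + 3.33·ex + 2.85·ey = (3.5247,-0.6163)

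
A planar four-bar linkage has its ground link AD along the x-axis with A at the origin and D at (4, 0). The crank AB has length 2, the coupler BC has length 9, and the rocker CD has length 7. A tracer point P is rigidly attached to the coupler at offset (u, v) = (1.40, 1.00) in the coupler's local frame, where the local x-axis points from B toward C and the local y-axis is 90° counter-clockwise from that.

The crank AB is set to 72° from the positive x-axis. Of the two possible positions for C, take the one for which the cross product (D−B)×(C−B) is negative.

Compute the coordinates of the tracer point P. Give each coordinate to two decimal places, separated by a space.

1.91 0.76

A=(0,0), D=(4.00,0)
B = A + 2.00·(cos72°, sin72°) = (0.6180, 1.9021)
|BD| = 3.8802
circle(B,9.00) ∩ circle(D,7.00): a=6.0636, h=6.6508
  candidates: C₊=(9.1634,4.7265) cross=25.806; C₋=(2.6428,-6.8672) cross=-25.806
  mode - wants cross < 0 → take C=(2.6428,-6.8672) (cross=-25.806)
ex = (C−B)/|BC| = (0.2250,-0.9744); ey = (0.9744,0.2250)
P = B + 1.40·ex + 1.00·ey = (1.9074,0.7630)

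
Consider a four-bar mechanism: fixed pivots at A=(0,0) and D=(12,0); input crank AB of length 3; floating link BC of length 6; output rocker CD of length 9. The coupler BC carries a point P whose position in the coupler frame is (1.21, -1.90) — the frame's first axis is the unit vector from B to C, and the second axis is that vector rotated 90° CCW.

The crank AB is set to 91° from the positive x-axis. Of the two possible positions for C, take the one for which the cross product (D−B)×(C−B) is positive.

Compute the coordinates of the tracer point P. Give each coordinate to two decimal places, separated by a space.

A=(0,0), D=(12.00,0)
B = A + 3.00·(cos91°, sin91°) = (-0.0524, 2.9995)
|BD| = 12.4200
circle(B,6.00) ∩ circle(D,9.00): a=4.3984, h=4.0809
  candidates: C₊=(5.2014,5.8974) cross=50.685; C₋=(3.2303,-2.0228) cross=-50.685
  mode + wants cross > 0 → take C=(5.2014,5.8974) (cross=50.685)
ex = (C−B)/|BC| = (0.8756,0.4830); ey = (-0.4830,0.8756)
P = B + 1.21·ex + -1.90·ey = (1.9248,1.9202)

1.92 1.92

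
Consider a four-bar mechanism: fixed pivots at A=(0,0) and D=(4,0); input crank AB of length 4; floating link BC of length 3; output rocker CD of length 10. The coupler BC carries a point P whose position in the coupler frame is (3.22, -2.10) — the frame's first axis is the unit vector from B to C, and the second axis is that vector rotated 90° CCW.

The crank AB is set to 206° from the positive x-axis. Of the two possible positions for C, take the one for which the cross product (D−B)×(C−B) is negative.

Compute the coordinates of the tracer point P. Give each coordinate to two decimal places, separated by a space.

A=(0,0), D=(4.00,0)
B = A + 4.00·(cos206°, sin206°) = (-3.5952, -1.7535)
|BD| = 7.7950
circle(B,3.00) ∩ circle(D,10.00): a=-1.9396, h=2.2886
  candidates: C₊=(-5.9999,0.0402) cross=17.840; C₋=(-4.9703,-4.4198) cross=-17.840
  mode - wants cross < 0 → take C=(-4.9703,-4.4198) (cross=-17.840)
ex = (C−B)/|BC| = (-0.4584,-0.8888); ey = (0.8888,-0.4584)
P = B + 3.22·ex + -2.10·ey = (-6.9375,-3.6528)

-6.94 -3.65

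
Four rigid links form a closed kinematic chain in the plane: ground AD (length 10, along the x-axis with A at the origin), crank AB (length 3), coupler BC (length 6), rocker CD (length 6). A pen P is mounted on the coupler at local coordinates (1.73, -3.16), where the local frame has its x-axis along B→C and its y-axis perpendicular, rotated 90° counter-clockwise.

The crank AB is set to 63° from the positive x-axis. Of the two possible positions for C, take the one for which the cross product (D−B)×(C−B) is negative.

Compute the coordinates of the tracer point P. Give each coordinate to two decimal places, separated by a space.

-0.42 -0.46

A=(0,0), D=(10.00,0)
B = A + 3.00·(cos63°, sin63°) = (1.3620, 2.6730)
|BD| = 9.0422
circle(B,6.00) ∩ circle(D,6.00): a=4.5211, h=3.9446
  candidates: C₊=(6.8471,5.1048) cross=35.668; C₋=(4.5149,-2.4318) cross=-35.668
  mode - wants cross < 0 → take C=(4.5149,-2.4318) (cross=-35.668)
ex = (C−B)/|BC| = (0.5255,-0.8508); ey = (0.8508,0.5255)
P = B + 1.73·ex + -3.16·ey = (-0.4175,-0.4594)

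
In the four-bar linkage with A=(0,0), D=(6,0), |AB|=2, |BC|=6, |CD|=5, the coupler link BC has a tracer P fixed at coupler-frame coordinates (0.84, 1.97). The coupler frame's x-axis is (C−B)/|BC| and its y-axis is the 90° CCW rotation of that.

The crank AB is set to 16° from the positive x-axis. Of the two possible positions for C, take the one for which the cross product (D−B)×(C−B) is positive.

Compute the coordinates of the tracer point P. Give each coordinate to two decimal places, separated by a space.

1.03 2.50

A=(0,0), D=(6.00,0)
B = A + 2.00·(cos16°, sin16°) = (1.9225, 0.5513)
|BD| = 4.1146
circle(B,6.00) ∩ circle(D,5.00): a=3.3940, h=4.9478
  candidates: C₊=(5.9488,4.9997) cross=20.358; C₋=(4.6230,-4.8067) cross=-20.358
  mode + wants cross > 0 → take C=(5.9488,4.9997) (cross=20.358)
ex = (C−B)/|BC| = (0.6711,0.7414); ey = (-0.7414,0.6711)
P = B + 0.84·ex + 1.97·ey = (1.0256,2.4960)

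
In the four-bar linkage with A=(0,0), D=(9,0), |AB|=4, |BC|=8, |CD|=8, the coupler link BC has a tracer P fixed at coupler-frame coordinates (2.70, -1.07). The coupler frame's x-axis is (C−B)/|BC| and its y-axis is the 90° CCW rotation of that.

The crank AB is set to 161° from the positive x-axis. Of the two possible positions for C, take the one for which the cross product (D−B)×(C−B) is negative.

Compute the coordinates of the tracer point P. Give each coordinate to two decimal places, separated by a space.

-2.51 -1.31

A=(0,0), D=(9.00,0)
B = A + 4.00·(cos161°, sin161°) = (-3.7821, 1.3023)
|BD| = 12.8482
circle(B,8.00) ∩ circle(D,8.00): a=6.4241, h=4.7677
  candidates: C₊=(3.0922,5.3943) cross=61.256; C₋=(2.1257,-4.0920) cross=-61.256
  mode - wants cross < 0 → take C=(2.1257,-4.0920) (cross=-61.256)
ex = (C−B)/|BC| = (0.7385,-0.6743); ey = (0.6743,0.7385)
P = B + 2.70·ex + -1.07·ey = (-2.5097,-1.3085)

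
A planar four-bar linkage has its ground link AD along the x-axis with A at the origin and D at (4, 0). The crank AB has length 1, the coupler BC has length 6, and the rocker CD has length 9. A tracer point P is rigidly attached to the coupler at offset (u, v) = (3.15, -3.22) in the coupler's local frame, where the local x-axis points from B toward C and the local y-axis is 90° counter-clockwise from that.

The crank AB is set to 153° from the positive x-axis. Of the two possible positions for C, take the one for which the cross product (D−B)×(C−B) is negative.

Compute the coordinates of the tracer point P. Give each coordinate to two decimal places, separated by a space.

-5.17 -0.96

A=(0,0), D=(4.00,0)
B = A + 1.00·(cos153°, sin153°) = (-0.8910, 0.4540)
|BD| = 4.9120
circle(B,6.00) ∩ circle(D,9.00): a=-2.1246, h=5.6113
  candidates: C₊=(-2.4879,6.2376) cross=27.563; C₋=(-3.5251,-4.9369) cross=-27.563
  mode - wants cross < 0 → take C=(-3.5251,-4.9369) (cross=-27.563)
ex = (C−B)/|BC| = (-0.4390,-0.8985); ey = (0.8985,-0.4390)
P = B + 3.15·ex + -3.22·ey = (-5.1670,-0.9626)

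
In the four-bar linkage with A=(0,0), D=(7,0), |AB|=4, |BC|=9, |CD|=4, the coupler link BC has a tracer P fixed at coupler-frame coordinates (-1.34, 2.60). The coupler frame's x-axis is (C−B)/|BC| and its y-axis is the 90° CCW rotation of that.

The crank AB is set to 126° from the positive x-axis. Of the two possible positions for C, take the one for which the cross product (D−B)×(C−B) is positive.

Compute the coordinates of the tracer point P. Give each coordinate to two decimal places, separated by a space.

A=(0,0), D=(7.00,0)
B = A + 4.00·(cos126°, sin126°) = (-2.3511, 3.2361)
|BD| = 9.8953
circle(B,9.00) ∩ circle(D,4.00): a=8.2320, h=3.6378
  candidates: C₊=(6.6179,3.9817) cross=35.997; C₋=(4.2386,-2.8939) cross=-35.997
  mode + wants cross > 0 → take C=(6.6179,3.9817) (cross=35.997)
ex = (C−B)/|BC| = (0.9966,0.0828); ey = (-0.0828,0.9966)
P = B + -1.34·ex + 2.60·ey = (-3.9019,5.7161)

-3.90 5.72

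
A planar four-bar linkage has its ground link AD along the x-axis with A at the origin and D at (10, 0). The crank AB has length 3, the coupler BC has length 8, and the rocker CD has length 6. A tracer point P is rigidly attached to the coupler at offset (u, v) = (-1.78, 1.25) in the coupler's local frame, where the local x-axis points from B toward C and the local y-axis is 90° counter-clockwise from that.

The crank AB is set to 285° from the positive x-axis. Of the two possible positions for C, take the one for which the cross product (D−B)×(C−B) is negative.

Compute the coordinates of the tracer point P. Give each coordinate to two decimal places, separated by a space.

-0.44 -1.10

A=(0,0), D=(10.00,0)
B = A + 3.00·(cos285°, sin285°) = (0.7765, -2.8978)
|BD| = 9.6680
circle(B,8.00) ∩ circle(D,6.00): a=6.2821, h=4.9533
  candidates: C₊=(5.2851,3.7107) cross=47.889; C₋=(8.2544,-5.7405) cross=-47.889
  mode - wants cross < 0 → take C=(8.2544,-5.7405) (cross=-47.889)
ex = (C−B)/|BC| = (0.9347,-0.3553); ey = (0.3553,0.9347)
P = B + -1.78·ex + 1.25·ey = (-0.4432,-1.0969)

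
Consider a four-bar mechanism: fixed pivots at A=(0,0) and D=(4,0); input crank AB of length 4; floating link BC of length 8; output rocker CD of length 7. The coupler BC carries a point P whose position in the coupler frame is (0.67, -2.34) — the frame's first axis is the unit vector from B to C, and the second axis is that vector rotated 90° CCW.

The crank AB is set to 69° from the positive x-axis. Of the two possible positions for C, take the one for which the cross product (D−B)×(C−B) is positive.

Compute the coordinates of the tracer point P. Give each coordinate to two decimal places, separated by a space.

A=(0,0), D=(4.00,0)
B = A + 4.00·(cos69°, sin69°) = (1.4335, 3.7343)
|BD| = 4.5312
circle(B,8.00) ∩ circle(D,7.00): a=3.9208, h=6.9733
  candidates: C₊=(9.4011,4.4528) cross=31.598; C₋=(-2.0927,-3.4466) cross=-31.598
  mode + wants cross > 0 → take C=(9.4011,4.4528) (cross=31.598)
ex = (C−B)/|BC| = (0.9960,0.0898); ey = (-0.0898,0.9960)
P = B + 0.67·ex + -2.34·ey = (2.3109,1.4640)

2.31 1.46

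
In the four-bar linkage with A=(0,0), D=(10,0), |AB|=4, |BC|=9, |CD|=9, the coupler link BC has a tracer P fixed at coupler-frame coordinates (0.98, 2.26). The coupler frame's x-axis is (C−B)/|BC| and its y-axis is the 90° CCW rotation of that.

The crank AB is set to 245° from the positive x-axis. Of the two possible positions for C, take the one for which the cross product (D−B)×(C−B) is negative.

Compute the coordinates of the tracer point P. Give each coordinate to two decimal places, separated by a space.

A=(0,0), D=(10.00,0)
B = A + 4.00·(cos245°, sin245°) = (-1.6905, -3.6252)
|BD| = 12.2397
circle(B,9.00) ∩ circle(D,9.00): a=6.1198, h=6.5991
  candidates: C₊=(2.2002,4.4903) cross=80.770; C₋=(6.1093,-8.1156) cross=-80.770
  mode - wants cross < 0 → take C=(6.1093,-8.1156) (cross=-80.770)
ex = (C−B)/|BC| = (0.8666,-0.4989); ey = (0.4989,0.8666)
P = B + 0.98·ex + 2.26·ey = (0.2864,-2.1556)

0.29 -2.16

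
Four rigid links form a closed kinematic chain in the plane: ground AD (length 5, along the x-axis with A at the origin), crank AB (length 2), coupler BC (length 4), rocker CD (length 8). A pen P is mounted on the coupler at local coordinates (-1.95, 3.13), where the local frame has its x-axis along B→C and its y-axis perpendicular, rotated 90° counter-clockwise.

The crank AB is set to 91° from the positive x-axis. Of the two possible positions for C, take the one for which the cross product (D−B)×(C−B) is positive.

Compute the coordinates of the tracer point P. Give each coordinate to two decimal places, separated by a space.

-3.03 -0.15

A=(0,0), D=(5.00,0)
B = A + 2.00·(cos91°, sin91°) = (-0.0349, 1.9997)
|BD| = 5.4175
circle(B,4.00) ∩ circle(D,8.00): a=-1.7214, h=3.6107
  candidates: C₊=(-0.3019,5.9908) cross=19.561; C₋=(-2.9675,-0.7206) cross=-19.561
  mode + wants cross > 0 → take C=(-0.3019,5.9908) (cross=19.561)
ex = (C−B)/|BC| = (-0.0668,0.9978); ey = (-0.9978,-0.0668)
P = B + -1.95·ex + 3.13·ey = (-3.0277,-0.1549)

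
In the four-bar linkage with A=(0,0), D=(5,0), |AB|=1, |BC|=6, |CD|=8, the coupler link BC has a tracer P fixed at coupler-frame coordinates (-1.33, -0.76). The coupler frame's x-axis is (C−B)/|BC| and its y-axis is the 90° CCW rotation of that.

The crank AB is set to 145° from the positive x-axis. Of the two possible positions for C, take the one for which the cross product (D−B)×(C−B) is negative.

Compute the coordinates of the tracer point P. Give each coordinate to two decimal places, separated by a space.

A=(0,0), D=(5.00,0)
B = A + 1.00·(cos145°, sin145°) = (-0.8192, 0.5736)
|BD| = 5.8474
circle(B,6.00) ∩ circle(D,8.00): a=0.5294, h=5.9766
  candidates: C₊=(0.2940,6.4694) cross=34.947; C₋=(-0.8785,-5.4261) cross=-34.947
  mode - wants cross < 0 → take C=(-0.8785,-5.4261) (cross=-34.947)
ex = (C−B)/|BC| = (-0.0099,-1.0000); ey = (1.0000,-0.0099)
P = B + -1.33·ex + -0.76·ey = (-1.5660,1.9110)

-1.57 1.91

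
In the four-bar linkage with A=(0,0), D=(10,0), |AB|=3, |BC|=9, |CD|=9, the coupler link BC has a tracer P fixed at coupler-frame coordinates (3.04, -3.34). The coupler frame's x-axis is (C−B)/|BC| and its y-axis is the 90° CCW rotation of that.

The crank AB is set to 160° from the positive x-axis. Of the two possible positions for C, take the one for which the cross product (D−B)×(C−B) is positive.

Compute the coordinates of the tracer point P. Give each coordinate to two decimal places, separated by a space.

1.65 0.41

A=(0,0), D=(10.00,0)
B = A + 3.00·(cos160°, sin160°) = (-2.8191, 1.0261)
|BD| = 12.8601
circle(B,9.00) ∩ circle(D,9.00): a=6.4300, h=6.2972
  candidates: C₊=(4.0929,6.7901) cross=80.982; C₋=(3.0880,-5.7641) cross=-80.982
  mode + wants cross > 0 → take C=(4.0929,6.7901) (cross=80.982)
ex = (C−B)/|BC| = (0.7680,0.6405); ey = (-0.6405,0.7680)
P = B + 3.04·ex + -3.34·ey = (1.6547,0.4079)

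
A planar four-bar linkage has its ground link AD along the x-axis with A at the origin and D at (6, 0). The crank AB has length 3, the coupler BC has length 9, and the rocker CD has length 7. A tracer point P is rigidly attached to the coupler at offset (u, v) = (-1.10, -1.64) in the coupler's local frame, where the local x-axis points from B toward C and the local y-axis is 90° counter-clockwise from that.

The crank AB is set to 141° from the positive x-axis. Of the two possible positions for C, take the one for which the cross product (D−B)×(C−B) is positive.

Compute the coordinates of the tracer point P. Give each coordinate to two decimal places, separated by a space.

-2.32 -0.09

A=(0,0), D=(6.00,0)
B = A + 3.00·(cos141°, sin141°) = (-2.3314, 1.8880)
|BD| = 8.5427
circle(B,9.00) ∩ circle(D,7.00): a=6.1443, h=6.5763
  candidates: C₊=(5.1143,6.9437) cross=56.179; C₋=(2.2075,-5.8836) cross=-56.179
  mode + wants cross > 0 → take C=(5.1143,6.9437) (cross=56.179)
ex = (C−B)/|BC| = (0.8273,0.5618); ey = (-0.5618,0.8273)
P = B + -1.10·ex + -1.64·ey = (-2.3202,-0.0867)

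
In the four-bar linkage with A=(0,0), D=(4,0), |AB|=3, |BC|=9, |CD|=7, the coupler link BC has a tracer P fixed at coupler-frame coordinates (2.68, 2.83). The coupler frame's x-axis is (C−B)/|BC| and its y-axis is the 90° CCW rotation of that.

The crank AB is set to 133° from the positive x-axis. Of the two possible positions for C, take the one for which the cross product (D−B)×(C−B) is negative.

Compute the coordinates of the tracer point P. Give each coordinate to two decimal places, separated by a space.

1.51 0.60

A=(0,0), D=(4.00,0)
B = A + 3.00·(cos133°, sin133°) = (-2.0460, 2.1941)
|BD| = 6.4318
circle(B,9.00) ∩ circle(D,7.00): a=5.7035, h=6.9620
  candidates: C₊=(5.6904,6.7928) cross=44.778; C₋=(0.9405,-6.2960) cross=-44.778
  mode - wants cross < 0 → take C=(0.9405,-6.2960) (cross=-44.778)
ex = (C−B)/|BC| = (0.3318,-0.9433); ey = (0.9433,0.3318)
P = B + 2.68·ex + 2.83·ey = (1.5130,0.6050)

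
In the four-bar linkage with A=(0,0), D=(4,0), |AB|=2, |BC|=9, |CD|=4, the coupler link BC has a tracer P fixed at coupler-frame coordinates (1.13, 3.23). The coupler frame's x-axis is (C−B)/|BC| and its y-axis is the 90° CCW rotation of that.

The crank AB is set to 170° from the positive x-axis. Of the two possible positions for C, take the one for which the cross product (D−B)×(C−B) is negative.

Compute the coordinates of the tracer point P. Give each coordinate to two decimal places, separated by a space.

A=(0,0), D=(4.00,0)
B = A + 2.00·(cos170°, sin170°) = (-1.9696, 0.3473)
|BD| = 5.9797
circle(B,9.00) ∩ circle(D,4.00): a=8.4249, h=3.1656
  candidates: C₊=(6.6249,3.0182) cross=18.929; C₋=(6.2572,-3.3023) cross=-18.929
  mode - wants cross < 0 → take C=(6.2572,-3.3023) (cross=-18.929)
ex = (C−B)/|BC| = (0.9141,-0.4055); ey = (0.4055,0.9141)
P = B + 1.13·ex + 3.23·ey = (0.3731,2.8416)

0.37 2.84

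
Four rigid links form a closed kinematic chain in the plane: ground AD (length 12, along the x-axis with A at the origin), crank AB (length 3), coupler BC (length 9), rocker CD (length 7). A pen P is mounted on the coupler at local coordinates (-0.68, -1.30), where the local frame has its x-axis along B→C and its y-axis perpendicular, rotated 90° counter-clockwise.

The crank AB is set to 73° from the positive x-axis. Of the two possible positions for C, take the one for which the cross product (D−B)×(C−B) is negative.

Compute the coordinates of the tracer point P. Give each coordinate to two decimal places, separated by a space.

-0.57 2.60

A=(0,0), D=(12.00,0)
B = A + 3.00·(cos73°, sin73°) = (0.8771, 2.8689)
|BD| = 11.4869
circle(B,9.00) ∩ circle(D,7.00): a=7.1363, h=5.4838
  candidates: C₊=(9.1569,6.3966) cross=62.992; C₋=(6.4177,-4.2235) cross=-62.992
  mode - wants cross < 0 → take C=(6.4177,-4.2235) (cross=-62.992)
ex = (C−B)/|BC| = (0.6156,-0.7880); ey = (0.7880,0.6156)
P = B + -0.68·ex + -1.30·ey = (-0.5660,2.6045)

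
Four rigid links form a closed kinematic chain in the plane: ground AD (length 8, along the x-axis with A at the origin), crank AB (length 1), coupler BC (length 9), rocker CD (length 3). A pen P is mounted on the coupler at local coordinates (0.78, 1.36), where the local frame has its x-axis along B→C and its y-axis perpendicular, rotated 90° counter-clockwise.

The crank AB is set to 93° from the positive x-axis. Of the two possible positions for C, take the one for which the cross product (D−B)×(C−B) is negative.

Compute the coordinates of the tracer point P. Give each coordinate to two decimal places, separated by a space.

1.25 1.87

A=(0,0), D=(8.00,0)
B = A + 1.00·(cos93°, sin93°) = (-0.0523, 0.9986)
|BD| = 8.1140
circle(B,9.00) ∩ circle(D,3.00): a=8.4938, h=2.9759
  candidates: C₊=(8.7431,2.9065) cross=24.146; C₋=(8.0106,-3.0000) cross=-24.146
  mode - wants cross < 0 → take C=(8.0106,-3.0000) (cross=-24.146)
ex = (C−B)/|BC| = (0.8959,-0.4443); ey = (0.4443,0.8959)
P = B + 0.78·ex + 1.36·ey = (1.2507,1.8705)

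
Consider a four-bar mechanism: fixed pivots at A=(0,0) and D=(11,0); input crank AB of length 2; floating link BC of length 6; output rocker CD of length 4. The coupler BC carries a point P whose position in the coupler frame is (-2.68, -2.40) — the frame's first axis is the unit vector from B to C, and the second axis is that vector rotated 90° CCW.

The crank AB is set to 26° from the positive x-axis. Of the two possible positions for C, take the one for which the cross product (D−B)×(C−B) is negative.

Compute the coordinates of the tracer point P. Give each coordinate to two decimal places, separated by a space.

A=(0,0), D=(11.00,0)
B = A + 2.00·(cos26°, sin26°) = (1.7976, 0.8767)
|BD| = 9.2441
circle(B,6.00) ∩ circle(D,4.00): a=5.7038, h=1.8619
  candidates: C₊=(7.6523,2.1892) cross=17.211; C₋=(7.2991,-1.5177) cross=-17.211
  mode - wants cross < 0 → take C=(7.2991,-1.5177) (cross=-17.211)
ex = (C−B)/|BC| = (0.9169,-0.3991); ey = (0.3991,0.9169)
P = B + -2.68·ex + -2.40·ey = (-1.6175,-0.2544)

-1.62 -0.25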